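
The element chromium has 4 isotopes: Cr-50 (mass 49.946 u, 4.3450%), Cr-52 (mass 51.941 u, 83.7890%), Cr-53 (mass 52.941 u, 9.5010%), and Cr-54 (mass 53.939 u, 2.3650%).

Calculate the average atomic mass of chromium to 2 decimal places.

52.00 u

Ar = Σ fᵢ·mᵢ = 0.043450 × 49.946 + 0.837890 × 51.941 + 0.095010 × 52.941 + 0.023650 × 53.939
= 2.1702 + 43.5208 + 5.0299 + 1.2757 = 51.9966 u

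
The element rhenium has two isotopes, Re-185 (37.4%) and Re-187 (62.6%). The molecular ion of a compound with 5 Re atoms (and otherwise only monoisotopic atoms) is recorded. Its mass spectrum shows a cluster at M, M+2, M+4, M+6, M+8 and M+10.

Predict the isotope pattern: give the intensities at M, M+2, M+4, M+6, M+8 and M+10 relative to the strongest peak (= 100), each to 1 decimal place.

2.1 : 17.8 : 59.7 : 100.0 : 83.7 : 28.0

Each Re atom is independently Re-185 (p = 0.374) or Re-187 (q = 0.626); the cluster is the binomial expansion (p + q)^5.
P(M) = 0.374^5 = 0.007317
P(M+2) = 5 × 0.374^4 × 0.626^1 = 0.061239
P(M+4) = 10 × 0.374^3 × 0.626^2 = 0.205005
P(M+6) = 10 × 0.374^2 × 0.626^3 = 0.343136
P(M+8) = 5 × 0.374^1 × 0.626^4 = 0.287170
P(M+10) = 0.626^5 = 0.096133
The M+6 peak is largest (0.343136); scaling to 100 gives 2.1 : 17.8 : 59.7 : 100.0 : 83.7 : 28.0.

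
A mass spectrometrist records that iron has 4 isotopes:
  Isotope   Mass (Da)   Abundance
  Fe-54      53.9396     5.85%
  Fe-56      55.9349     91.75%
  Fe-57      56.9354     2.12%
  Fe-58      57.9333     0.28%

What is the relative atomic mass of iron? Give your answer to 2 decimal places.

The abundance-weighted mean is 0.0585 × 53.9396 + 0.9175 × 55.9349 + 0.0212 × 56.9354 + 0.0028 × 57.9333
= 3.15547 + 51.32027 + 1.20703 + 0.16221 = 55.84498 Da

55.84 Da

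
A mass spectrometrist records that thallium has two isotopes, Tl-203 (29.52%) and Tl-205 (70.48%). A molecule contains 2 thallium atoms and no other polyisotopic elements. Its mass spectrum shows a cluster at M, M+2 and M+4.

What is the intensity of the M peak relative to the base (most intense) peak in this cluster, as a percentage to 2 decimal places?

Term probabilities: M 0.0871, M+2 0.4161, M+4 0.4967. Base peak = M+4.
P(M+4) = C(2,2) × 0.2952^0 × 0.7048^2 = 1 × 1.0000 × 0.49674304 = 0.496743 (base)
P(M) = C(2,0) × 0.2952^2 × 0.7048^0 = 1 × 0.08714304 × 1.0000 = 0.087143
Relative intensity = 0.087143 / 0.496743 × 100 = 17.54

17.54%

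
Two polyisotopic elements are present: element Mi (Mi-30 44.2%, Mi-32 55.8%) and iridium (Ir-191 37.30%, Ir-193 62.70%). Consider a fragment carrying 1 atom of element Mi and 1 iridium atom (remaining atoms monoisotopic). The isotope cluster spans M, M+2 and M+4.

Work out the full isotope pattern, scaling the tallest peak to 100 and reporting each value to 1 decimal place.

34.0 : 100.0 : 72.1

Element Mi pattern (n=1): 0.4420 : 0.5580
Iridium pattern (n=1): 0.3730 : 0.6270
Convolve the two distributions (both contribute in 2-u steps):
  M: 0.4420×0.3730 = 0.164866
  M+2: 0.4420×0.6270 + 0.5580×0.3730 = 0.485268
  M+4: 0.5580×0.6270 = 0.349866
Scale to base peak (0.485268) = 100: 34.0 : 100.0 : 72.1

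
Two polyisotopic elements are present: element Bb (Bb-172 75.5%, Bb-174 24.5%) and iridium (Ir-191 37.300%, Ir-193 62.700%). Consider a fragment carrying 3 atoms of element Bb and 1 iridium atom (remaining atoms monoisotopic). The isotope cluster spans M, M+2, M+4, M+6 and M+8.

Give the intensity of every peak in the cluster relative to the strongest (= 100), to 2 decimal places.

37.67 : 100.00 : 73.55 : 21.29 : 2.16

Element Bb pattern (n=3): 0.43036887 : 0.41896838 : 0.13595662 : 0.01470612
Iridium pattern (n=1): 0.3730 : 0.6270
Convolve the two distributions (both contribute in 2-u steps):
  M: 0.43036887×0.3730 = 0.160528
  M+2: 0.43036887×0.6270 + 0.41896838×0.3730 = 0.426116
  M+4: 0.41896838×0.6270 + 0.13595662×0.3730 = 0.313405
  M+6: 0.13595662×0.6270 + 0.01470612×0.3730 = 0.090730
  M+8: 0.01470612×0.6270 = 0.009221
Scale to base peak (0.426116) = 100: 37.67 : 100.00 : 73.55 : 21.29 : 2.16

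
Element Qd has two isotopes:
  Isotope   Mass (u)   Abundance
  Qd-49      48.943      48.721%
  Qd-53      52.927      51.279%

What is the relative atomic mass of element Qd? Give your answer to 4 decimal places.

Average mass = Σ (abundance × isotope mass) = 0.48721 × 48.943 + 0.51279 × 52.927
= 23.84552 + 27.14044 = 50.98596 u

50.9860 u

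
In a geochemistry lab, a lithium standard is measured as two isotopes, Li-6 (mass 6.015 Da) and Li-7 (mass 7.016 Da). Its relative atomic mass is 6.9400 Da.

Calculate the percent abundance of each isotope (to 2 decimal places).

Let x be the fractional abundance of Li-6; then Li-7 has abundance 1 − x.
6.015·x + 7.016·(1 − x) = 6.9400
(6.015 − 7.016)·x = 6.9400 − 7.016
x = -0.0760 / -1.001 = 0.07592 → 7.59% Li-6, 92.41% Li-7.

Li-6: 7.59%, Li-7: 92.41%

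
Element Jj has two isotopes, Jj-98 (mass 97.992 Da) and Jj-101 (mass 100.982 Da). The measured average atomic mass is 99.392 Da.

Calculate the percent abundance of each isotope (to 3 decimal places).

Jj-98: 53.177%, Jj-101: 46.823%

With x = fraction of Jj-98 (so Jj-101 is 1 − x):
97.992·x + 100.982·(1 − x) = 99.392
(97.992 − 100.982)·x = 99.392 − 100.982
x = -1.590 / -2.990 = 0.53177 → 53.177% Jj-98, 46.823% Jj-101.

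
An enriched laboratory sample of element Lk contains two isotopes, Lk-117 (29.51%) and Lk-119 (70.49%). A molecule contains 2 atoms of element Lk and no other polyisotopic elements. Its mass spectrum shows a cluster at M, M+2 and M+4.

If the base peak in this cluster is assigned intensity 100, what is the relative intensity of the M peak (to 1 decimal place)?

17.5

(0.2951 + 0.7049)^2 gives M 0.0871, M+2 0.4160, M+4 0.4969; the largest is M+4.
P(M+4) = C(2,2) × 0.2951^0 × 0.7049^2 = 1 × 1.0000 × 0.49688401 = 0.496884 (base)
P(M) = C(2,0) × 0.2951^2 × 0.7049^0 = 1 × 0.08708401 × 1.0000 = 0.087084
Relative intensity = 0.087084 / 0.496884 × 100 = 17.5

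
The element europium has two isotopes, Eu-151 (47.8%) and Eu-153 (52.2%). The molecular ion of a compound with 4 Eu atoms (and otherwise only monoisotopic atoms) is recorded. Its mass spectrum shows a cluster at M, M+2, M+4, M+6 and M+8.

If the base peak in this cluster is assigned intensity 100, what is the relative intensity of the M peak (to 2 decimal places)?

Term probabilities: M 0.0522, M+2 0.2280, M+4 0.3735, M+6 0.2720, M+8 0.0742. Base peak = M+4.
P(M+4) = C(4,2) × 0.478^2 × 0.522^2 = 6 × 0.228484 × 0.272484 = 0.373549 (base)
P(M) = C(4,0) × 0.478^4 × 0.522^0 = 1 × 0.05220494 × 1.0000 = 0.052205
Relative intensity = 0.052205 / 0.373549 × 100 = 13.98

13.98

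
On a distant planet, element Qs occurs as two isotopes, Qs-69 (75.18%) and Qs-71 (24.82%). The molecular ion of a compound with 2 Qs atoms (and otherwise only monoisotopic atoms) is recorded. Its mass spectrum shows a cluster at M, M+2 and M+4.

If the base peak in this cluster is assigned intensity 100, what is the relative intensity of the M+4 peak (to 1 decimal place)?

(0.7518 + 0.2482)^2 gives M 0.5652, M+2 0.3732, M+4 0.0616; the largest is M.
P(M) = C(2,0) × 0.7518^2 × 0.2482^0 = 1 × 0.56520324 × 1.0000 = 0.565203 (base)
P(M+4) = C(2,2) × 0.7518^0 × 0.2482^2 = 1 × 1.0000 × 0.06160324 = 0.061603
Relative intensity = 0.061603 / 0.565203 × 100 = 10.9

10.9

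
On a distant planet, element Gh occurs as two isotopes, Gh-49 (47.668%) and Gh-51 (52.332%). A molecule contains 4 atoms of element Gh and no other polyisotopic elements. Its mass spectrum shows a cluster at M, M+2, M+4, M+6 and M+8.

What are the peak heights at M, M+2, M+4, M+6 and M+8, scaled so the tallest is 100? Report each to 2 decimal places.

Each Gh atom is independently Gh-49 (p = 0.47668) or Gh-51 (q = 0.52332); the cluster is the binomial expansion (p + q)^4.
P(M) = 0.47668^4 = 0.051631
P(M+2) = 4 × 0.47668^3 × 0.52332^1 = 0.226730
P(M+4) = 6 × 0.47668^2 × 0.52332^2 = 0.373370
P(M+6) = 4 × 0.47668^1 × 0.52332^3 = 0.273268
P(M+8) = 0.52332^4 = 0.075001
The M+4 peak is largest (0.373370); scaling to 100 gives 13.83 : 60.73 : 100.00 : 73.19 : 20.09.

13.83 : 60.73 : 100.00 : 73.19 : 20.09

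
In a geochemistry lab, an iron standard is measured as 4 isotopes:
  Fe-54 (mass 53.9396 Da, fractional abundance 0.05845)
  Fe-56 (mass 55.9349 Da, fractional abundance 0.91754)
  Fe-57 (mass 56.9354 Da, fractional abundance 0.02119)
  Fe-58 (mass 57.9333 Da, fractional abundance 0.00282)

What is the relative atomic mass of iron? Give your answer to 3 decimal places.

55.845 Da

Average mass = Σ (abundance × isotope mass) = 0.05845 × 53.9396 + 0.91754 × 55.9349 + 0.02119 × 56.9354 + 0.00282 × 57.9333
= 3.15277 + 51.32251 + 1.20646 + 0.16337 = 55.84511 Da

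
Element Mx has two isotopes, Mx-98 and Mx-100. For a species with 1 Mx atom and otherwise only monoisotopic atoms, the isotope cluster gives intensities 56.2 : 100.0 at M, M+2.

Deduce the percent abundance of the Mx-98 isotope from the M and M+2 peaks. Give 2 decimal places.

35.98%

Let p = fractional abundance of Mx-98. I(M+2)/I(M) = [C(1,1)·p^0·(1−p)] / p^1 = 1·(1−p)/p = 100.0/56.2 = 1.7794
(1−p)/p = 1.7794/1 = 1.7794  ⇒  p = 1/(1 + 1.7794) = 0.3598
Mx-98: 35.98%, Mx-100: 64.02%.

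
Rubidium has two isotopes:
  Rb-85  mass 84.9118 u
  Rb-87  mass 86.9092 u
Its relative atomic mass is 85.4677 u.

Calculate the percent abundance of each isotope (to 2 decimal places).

Rb-85: 72.17%, Rb-87: 27.83%

Writing the weighted mean with unknown fraction x of Rb-85:
84.9118·x + 86.9092·(1 − x) = 85.4677
(84.9118 − 86.9092)·x = 85.4677 − 86.9092
x = -1.4415 / -1.9974 = 0.72169 → 72.17% Rb-85, 27.83% Rb-87.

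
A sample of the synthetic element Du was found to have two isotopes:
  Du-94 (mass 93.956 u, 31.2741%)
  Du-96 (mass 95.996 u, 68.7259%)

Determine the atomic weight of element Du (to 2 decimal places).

95.36 u

Ar = Σ fᵢ·mᵢ = 0.312741 × 93.956 + 0.687259 × 95.996
= 29.3839 + 65.9741 = 95.3580 u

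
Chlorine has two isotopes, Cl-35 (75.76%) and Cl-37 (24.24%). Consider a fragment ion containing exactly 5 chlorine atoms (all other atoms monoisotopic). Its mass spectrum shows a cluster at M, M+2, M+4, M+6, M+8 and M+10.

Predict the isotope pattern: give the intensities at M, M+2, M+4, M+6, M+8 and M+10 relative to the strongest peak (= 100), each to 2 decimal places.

Each Cl atom is independently Cl-35 (p = 0.7576) or Cl-37 (q = 0.2424); the cluster is the binomial expansion (p + q)^5.
P(M) = 0.7576^5 = 0.249574
P(M+2) = 5 × 0.7576^4 × 0.2424^1 = 0.399266
P(M+4) = 10 × 0.7576^3 × 0.2424^2 = 0.255497
P(M+6) = 10 × 0.7576^2 × 0.2424^3 = 0.081748
P(M+8) = 5 × 0.7576^1 × 0.2424^4 = 0.013078
P(M+10) = 0.2424^5 = 0.000837
The M+2 peak is largest (0.399266); scaling to 100 gives 62.51 : 100.00 : 63.99 : 20.47 : 3.28 : 0.21.

62.51 : 100.00 : 63.99 : 20.47 : 3.28 : 0.21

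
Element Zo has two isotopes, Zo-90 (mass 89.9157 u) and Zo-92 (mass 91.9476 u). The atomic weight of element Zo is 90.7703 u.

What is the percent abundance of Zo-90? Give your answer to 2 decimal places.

57.94%

Writing the weighted mean with unknown fraction x of Zo-90:
89.9157·x + 91.9476·(1 − x) = 90.7703
(89.9157 − 91.9476)·x = 90.7703 − 91.9476
x = -1.1773 / -2.0319 = 0.57941 → 57.94% Zo-90, 42.06% Zo-92.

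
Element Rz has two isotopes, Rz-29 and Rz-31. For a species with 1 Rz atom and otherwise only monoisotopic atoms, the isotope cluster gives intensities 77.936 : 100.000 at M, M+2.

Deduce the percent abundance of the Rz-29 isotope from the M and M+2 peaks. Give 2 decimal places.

Write p for the Rz-29 fraction. I(M+2)/I(M) = [C(1,1)·p^0·(1−p)] / p^1 = 1·(1−p)/p = 100.000/77.936 = 1.2831
(1−p)/p = 1.2831/1 = 1.2831  ⇒  p = 1/(1 + 1.2831) = 0.4380
Rz-29: 43.80%, Rz-31: 56.20%.

43.80%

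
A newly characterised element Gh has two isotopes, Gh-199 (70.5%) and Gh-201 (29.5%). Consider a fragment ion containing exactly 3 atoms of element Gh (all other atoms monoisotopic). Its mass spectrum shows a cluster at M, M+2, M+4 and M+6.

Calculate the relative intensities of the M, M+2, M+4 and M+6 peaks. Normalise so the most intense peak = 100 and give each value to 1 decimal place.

Expanding (0.705 + 0.295)^3:
P(M) = 0.705^3 = 0.350403
P(M+2) = 3 × 0.705^2 × 0.295^1 = 0.439867
P(M+4) = 3 × 0.705^1 × 0.295^2 = 0.184058
P(M+6) = 0.295^3 = 0.025672
The M+2 peak is largest (0.439867); scaling to 100 gives 79.7 : 100.0 : 41.8 : 5.8.

79.7 : 100.0 : 41.8 : 5.8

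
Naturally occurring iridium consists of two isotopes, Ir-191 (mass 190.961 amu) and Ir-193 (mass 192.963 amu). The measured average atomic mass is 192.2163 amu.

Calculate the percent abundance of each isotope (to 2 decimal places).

With x = fraction of Ir-191 (so Ir-193 is 1 − x):
190.961·x + 192.963·(1 − x) = 192.2163
(190.961 − 192.963)·x = 192.2163 − 192.963
x = -0.7467 / -2.002 = 0.37298 → 37.30% Ir-191, 62.70% Ir-193.

Ir-191: 37.30%, Ir-193: 62.70%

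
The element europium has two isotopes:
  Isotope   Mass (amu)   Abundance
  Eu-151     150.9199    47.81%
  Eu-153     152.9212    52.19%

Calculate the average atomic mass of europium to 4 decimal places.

151.9644 amu

Average mass = Σ (abundance × isotope mass) = 0.4781 × 150.9199 + 0.5219 × 152.9212
= 72.15480 + 79.80957 = 151.96437 amu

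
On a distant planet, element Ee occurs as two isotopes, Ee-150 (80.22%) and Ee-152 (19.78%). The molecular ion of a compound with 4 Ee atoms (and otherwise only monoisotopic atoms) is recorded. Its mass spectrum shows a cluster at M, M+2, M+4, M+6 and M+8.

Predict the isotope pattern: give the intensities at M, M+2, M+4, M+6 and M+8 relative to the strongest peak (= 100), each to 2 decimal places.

The 4 Ee atoms are independent, so intensities follow the terms of (0.8022 + 0.1978)^4.
P(M) = 0.8022^4 = 0.414124
P(M+2) = 4 × 0.8022^3 × 0.1978^1 = 0.408446
P(M+4) = 6 × 0.8022^2 × 0.1978^2 = 0.151067
P(M+6) = 4 × 0.8022^1 × 0.1978^3 = 0.024833
P(M+8) = 0.1978^4 = 0.001531
The M peak is largest (0.414124); scaling to 100 gives 100.00 : 98.63 : 36.48 : 6.00 : 0.37.

100.00 : 98.63 : 36.48 : 6.00 : 0.37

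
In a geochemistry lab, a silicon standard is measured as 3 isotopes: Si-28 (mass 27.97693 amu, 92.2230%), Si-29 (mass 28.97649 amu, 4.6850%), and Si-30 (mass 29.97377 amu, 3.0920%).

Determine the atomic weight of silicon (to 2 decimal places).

Ar = Σ fᵢ·mᵢ = 0.922230 × 27.97693 + 0.046850 × 28.97649 + 0.030920 × 29.97377
= 25.801164 + 1.357549 + 0.926789 = 28.085502 amu

28.09 amu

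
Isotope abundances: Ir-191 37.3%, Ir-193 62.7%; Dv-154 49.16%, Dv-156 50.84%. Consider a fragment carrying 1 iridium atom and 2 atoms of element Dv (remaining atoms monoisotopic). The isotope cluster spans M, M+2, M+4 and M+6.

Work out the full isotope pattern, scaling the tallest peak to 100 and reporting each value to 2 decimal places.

Iridium pattern (n=1): 0.3730 : 0.6270
Element Dv pattern (n=2): 0.24167056 : 0.49985888 : 0.25847056
Convolve the two distributions (both contribute in 2-u steps):
  M: 0.3730×0.24167056 = 0.090143
  M+2: 0.3730×0.49985888 + 0.6270×0.24167056 = 0.337975
  M+4: 0.3730×0.25847056 + 0.6270×0.49985888 = 0.409821
  M+6: 0.6270×0.25847056 = 0.162061
Scale to base peak (0.409821) = 100: 22.00 : 82.47 : 100.00 : 39.54

22.00 : 82.47 : 100.00 : 39.54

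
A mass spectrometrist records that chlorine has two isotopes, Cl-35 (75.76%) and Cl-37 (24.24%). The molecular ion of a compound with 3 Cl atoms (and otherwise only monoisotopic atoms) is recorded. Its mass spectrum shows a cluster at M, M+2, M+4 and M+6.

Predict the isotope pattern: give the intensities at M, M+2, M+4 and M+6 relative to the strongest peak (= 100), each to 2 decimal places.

Each Cl atom is independently Cl-35 (p = 0.7576) or Cl-37 (q = 0.2424); the cluster is the binomial expansion (p + q)^3.
P(M) = 0.7576^3 = 0.434830
P(M+2) = 3 × 0.7576^2 × 0.2424^1 = 0.417382
P(M+4) = 3 × 0.7576^1 × 0.2424^2 = 0.133545
P(M+6) = 0.2424^3 = 0.014243
The M peak is largest (0.434830); scaling to 100 gives 100.00 : 95.99 : 30.71 : 3.28.

100.00 : 95.99 : 30.71 : 3.28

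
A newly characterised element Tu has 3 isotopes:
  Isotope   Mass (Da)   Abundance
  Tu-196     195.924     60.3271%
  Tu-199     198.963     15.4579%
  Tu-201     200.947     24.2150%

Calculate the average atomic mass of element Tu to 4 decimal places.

197.6101 Da

Ar = Σ fᵢ·mᵢ = 0.603271 × 195.924 + 0.154579 × 198.963 + 0.242150 × 200.947
= 118.19527 + 30.75550 + 48.65932 = 197.61009 Da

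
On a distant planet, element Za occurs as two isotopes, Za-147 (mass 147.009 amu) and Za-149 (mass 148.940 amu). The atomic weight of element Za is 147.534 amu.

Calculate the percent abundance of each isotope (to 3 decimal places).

Za-147: 72.812%, Za-149: 27.188%

With x = fraction of Za-147 (so Za-149 is 1 − x):
147.009·x + 148.940·(1 − x) = 147.534
(147.009 − 148.940)·x = 147.534 − 148.940
x = -1.406 / -1.931 = 0.72812 → 72.812% Za-147, 27.188% Za-149.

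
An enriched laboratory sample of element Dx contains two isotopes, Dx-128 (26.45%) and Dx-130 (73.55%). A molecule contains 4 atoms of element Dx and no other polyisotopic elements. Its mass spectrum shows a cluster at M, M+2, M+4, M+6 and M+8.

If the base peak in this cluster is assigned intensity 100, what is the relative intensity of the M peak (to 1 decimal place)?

(0.2645 + 0.7355)^4 gives M 0.0049, M+2 0.0544, M+4 0.2271, M+6 0.4210, M+8 0.2926; the largest is M+6.
P(M+6) = C(4,3) × 0.2645^1 × 0.7355^3 = 4 × 0.2645 × 0.39787626 = 0.420953 (base)
P(M) = C(4,0) × 0.2645^4 × 0.7355^0 = 1 × 0.00489444 × 1.0000 = 0.004894
Relative intensity = 0.004894 / 0.420953 × 100 = 1.2

1.2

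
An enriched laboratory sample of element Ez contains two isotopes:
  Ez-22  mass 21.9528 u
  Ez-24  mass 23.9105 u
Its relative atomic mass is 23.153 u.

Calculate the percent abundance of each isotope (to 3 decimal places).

With x = fraction of Ez-22 (so Ez-24 is 1 − x):
21.9528·x + 23.9105·(1 − x) = 23.153
(21.9528 − 23.9105)·x = 23.153 − 23.9105
x = -0.7575 / -1.9577 = 0.38693 → 38.693% Ez-22, 61.307% Ez-24.

Ez-22: 38.693%, Ez-24: 61.307%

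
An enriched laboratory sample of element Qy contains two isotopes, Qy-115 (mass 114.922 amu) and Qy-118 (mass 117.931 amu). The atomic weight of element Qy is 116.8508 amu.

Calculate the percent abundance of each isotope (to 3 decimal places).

Qy-115: 35.899%, Qy-118: 64.101%

Writing the weighted mean with unknown fraction x of Qy-115:
114.922·x + 117.931·(1 − x) = 116.8508
(114.922 − 117.931)·x = 116.8508 − 117.931
x = -1.0802 / -3.009 = 0.35899 → 35.899% Qy-115, 64.101% Qy-118.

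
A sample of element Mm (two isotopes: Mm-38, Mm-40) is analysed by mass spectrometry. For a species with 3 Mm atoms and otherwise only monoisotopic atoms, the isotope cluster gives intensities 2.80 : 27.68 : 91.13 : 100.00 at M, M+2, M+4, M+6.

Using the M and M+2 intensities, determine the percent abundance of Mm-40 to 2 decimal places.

Let p = fractional abundance of Mm-38. I(M+2)/I(M) = [C(3,1)·p^2·(1−p)] / p^3 = 3·(1−p)/p = 27.68/2.80 = 9.8857
(1−p)/p = 9.8857/3 = 3.2952  ⇒  p = 1/(1 + 3.2952) = 0.2328
Mm-38: 23.28%, Mm-40: 76.72%.

76.72%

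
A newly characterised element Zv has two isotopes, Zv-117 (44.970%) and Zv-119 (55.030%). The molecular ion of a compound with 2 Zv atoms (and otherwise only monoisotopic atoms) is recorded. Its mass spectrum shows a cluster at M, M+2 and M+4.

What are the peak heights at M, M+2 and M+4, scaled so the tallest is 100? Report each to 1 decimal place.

40.9 : 100.0 : 61.2

Each Zv atom is independently Zv-117 (p = 0.44970) or Zv-119 (q = 0.55030); the cluster is the binomial expansion (p + q)^2.
P(M) = 0.44970^2 = 0.202230
P(M+2) = 2 × 0.44970^1 × 0.55030^1 = 0.494940
P(M+4) = 0.55030^2 = 0.302830
The M+2 peak is largest (0.494940); scaling to 100 gives 40.9 : 100.0 : 61.2.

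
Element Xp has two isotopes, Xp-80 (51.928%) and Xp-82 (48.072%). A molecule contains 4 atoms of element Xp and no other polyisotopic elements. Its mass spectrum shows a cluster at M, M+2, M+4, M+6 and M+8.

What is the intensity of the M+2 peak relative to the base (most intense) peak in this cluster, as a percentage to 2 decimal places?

Term probabilities: M 0.0727, M+2 0.2693, M+4 0.3739, M+6 0.2307, M+8 0.0534. Base peak = M+4.
P(M+4) = C(4,2) × 0.51928^2 × 0.48072^2 = 6 × 0.26965172 × 0.23109172 = 0.373886 (base)
P(M+2) = C(4,1) × 0.51928^3 × 0.48072^1 = 4 × 0.14002474 × 0.48072 = 0.269251
Relative intensity = 0.269251 / 0.373886 × 100 = 72.01

72.01%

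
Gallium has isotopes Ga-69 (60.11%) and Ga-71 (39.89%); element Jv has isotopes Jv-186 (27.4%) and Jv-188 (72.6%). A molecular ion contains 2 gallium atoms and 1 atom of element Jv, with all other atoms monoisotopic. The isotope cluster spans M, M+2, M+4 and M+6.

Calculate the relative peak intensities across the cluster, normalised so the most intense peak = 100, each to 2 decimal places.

Gallium pattern (n=2): 0.36132121 : 0.47955758 : 0.15912121
Element Jv pattern (n=1): 0.2740 : 0.7260
Convolve the two distributions (both contribute in 2-u steps):
  M: 0.36132121×0.2740 = 0.099002
  M+2: 0.36132121×0.7260 + 0.47955758×0.2740 = 0.393718
  M+4: 0.47955758×0.7260 + 0.15912121×0.2740 = 0.391758
  M+6: 0.15912121×0.7260 = 0.115522
Scale to base peak (0.393718) = 100: 25.15 : 100.00 : 99.50 : 29.34

25.15 : 100.00 : 99.50 : 29.34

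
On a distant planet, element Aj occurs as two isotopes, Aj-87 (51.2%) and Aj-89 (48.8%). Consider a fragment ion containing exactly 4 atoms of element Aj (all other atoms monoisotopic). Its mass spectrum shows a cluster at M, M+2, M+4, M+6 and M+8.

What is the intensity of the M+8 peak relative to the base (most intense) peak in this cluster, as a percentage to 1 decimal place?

15.1%

Term probabilities: M 0.0687, M+2 0.2620, M+4 0.3746, M+6 0.2380, M+8 0.0567. Base peak = M+4.
P(M+4) = C(4,2) × 0.512^2 × 0.488^2 = 6 × 0.262144 × 0.238144 = 0.374568 (base)
P(M+8) = C(4,4) × 0.512^0 × 0.488^4 = 1 × 1.0000 × 0.05671256 = 0.056713
Relative intensity = 0.056713 / 0.374568 × 100 = 15.1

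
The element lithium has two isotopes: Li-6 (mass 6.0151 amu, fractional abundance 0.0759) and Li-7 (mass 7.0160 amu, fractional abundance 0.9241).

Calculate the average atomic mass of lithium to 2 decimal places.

6.94 amu

The abundance-weighted mean is 0.0759 × 6.0151 + 0.9241 × 7.0160
= 0.45655 + 6.48349 = 6.94004 amu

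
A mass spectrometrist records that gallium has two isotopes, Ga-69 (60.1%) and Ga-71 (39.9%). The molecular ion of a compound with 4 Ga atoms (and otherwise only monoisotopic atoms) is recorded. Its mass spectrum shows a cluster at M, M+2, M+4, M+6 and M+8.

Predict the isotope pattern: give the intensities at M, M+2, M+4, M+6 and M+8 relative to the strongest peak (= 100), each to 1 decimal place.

37.7 : 100.0 : 99.6 : 44.1 : 7.3

Each Ga atom is independently Ga-69 (p = 0.601) or Ga-71 (q = 0.399); the cluster is the binomial expansion (p + q)^4.
P(M) = 0.601^4 = 0.130466
P(M+2) = 4 × 0.601^3 × 0.399^1 = 0.346463
P(M+4) = 6 × 0.601^2 × 0.399^2 = 0.345021
P(M+6) = 4 × 0.601^1 × 0.399^3 = 0.152705
P(M+8) = 0.399^4 = 0.025345
The M+2 peak is largest (0.346463); scaling to 100 gives 37.7 : 100.0 : 99.6 : 44.1 : 7.3.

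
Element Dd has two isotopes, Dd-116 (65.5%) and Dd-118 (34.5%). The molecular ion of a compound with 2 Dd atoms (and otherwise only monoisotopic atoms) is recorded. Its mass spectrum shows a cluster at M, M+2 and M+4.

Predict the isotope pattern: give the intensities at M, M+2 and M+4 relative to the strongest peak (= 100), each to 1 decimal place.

The 2 Dd atoms are independent, so intensities follow the terms of (0.655 + 0.345)^2.
P(M) = 0.655^2 = 0.429025
P(M+2) = 2 × 0.655^1 × 0.345^1 = 0.451950
P(M+4) = 0.345^2 = 0.119025
The M+2 peak is largest (0.451950); scaling to 100 gives 94.9 : 100.0 : 26.3.

94.9 : 100.0 : 26.3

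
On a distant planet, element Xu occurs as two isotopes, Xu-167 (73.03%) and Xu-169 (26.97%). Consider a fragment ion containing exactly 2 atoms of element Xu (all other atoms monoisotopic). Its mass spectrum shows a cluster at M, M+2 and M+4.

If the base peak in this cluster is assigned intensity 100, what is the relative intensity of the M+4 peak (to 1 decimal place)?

13.6

Term probabilities: M 0.5333, M+2 0.3939, M+4 0.0727. Base peak = M.
P(M) = C(2,0) × 0.7303^2 × 0.2697^0 = 1 × 0.53333809 × 1.0000 = 0.533338 (base)
P(M+4) = C(2,2) × 0.7303^0 × 0.2697^2 = 1 × 1.0000 × 0.07273809 = 0.072738
Relative intensity = 0.072738 / 0.533338 × 100 = 13.6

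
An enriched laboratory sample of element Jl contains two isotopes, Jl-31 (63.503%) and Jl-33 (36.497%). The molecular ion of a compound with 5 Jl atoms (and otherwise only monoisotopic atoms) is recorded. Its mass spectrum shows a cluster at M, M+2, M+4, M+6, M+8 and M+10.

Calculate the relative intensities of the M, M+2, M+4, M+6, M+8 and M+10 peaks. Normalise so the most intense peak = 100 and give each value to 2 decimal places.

30.27 : 87.00 : 100.00 : 57.47 : 16.52 : 1.90

The 5 Jl atoms are independent, so intensities follow the terms of (0.63503 + 0.36497)^5.
P(M) = 0.63503^5 = 0.103269
P(M+2) = 5 × 0.63503^4 × 0.36497^1 = 0.296759
P(M+4) = 10 × 0.63503^3 × 0.36497^2 = 0.341112
P(M+6) = 10 × 0.63503^2 × 0.36497^3 = 0.196047
P(M+8) = 5 × 0.63503^1 × 0.36497^4 = 0.056337
P(M+10) = 0.36497^5 = 0.006476
The M+4 peak is largest (0.341112); scaling to 100 gives 30.27 : 87.00 : 100.00 : 57.47 : 16.52 : 1.90.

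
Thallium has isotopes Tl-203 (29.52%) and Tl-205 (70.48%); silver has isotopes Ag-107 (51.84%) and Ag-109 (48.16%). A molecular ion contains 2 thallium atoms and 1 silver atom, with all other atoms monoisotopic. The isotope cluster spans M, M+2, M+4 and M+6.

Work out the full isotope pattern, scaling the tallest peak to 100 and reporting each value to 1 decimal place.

9.9 : 56.3 : 100.0 : 52.2

Thallium pattern (n=2): 0.08714304 : 0.41611392 : 0.49674304
Silver pattern (n=1): 0.5184 : 0.4816
Convolve the two distributions (both contribute in 2-u steps):
  M: 0.08714304×0.5184 = 0.045175
  M+2: 0.08714304×0.4816 + 0.41611392×0.5184 = 0.257682
  M+4: 0.41611392×0.4816 + 0.49674304×0.5184 = 0.457912
  M+6: 0.49674304×0.4816 = 0.239231
Scale to base peak (0.457912) = 100: 9.9 : 56.3 : 100.0 : 52.2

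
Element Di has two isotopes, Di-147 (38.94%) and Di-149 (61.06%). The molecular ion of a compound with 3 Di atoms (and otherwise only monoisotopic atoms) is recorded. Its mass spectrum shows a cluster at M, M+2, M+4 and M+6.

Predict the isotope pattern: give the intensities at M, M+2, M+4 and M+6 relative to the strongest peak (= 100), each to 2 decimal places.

Expanding (0.3894 + 0.6106)^3:
P(M) = 0.3894^3 = 0.059046
P(M+2) = 3 × 0.3894^2 × 0.6106^1 = 0.277760
P(M+4) = 3 × 0.3894^1 × 0.6106^2 = 0.435543
P(M+6) = 0.6106^3 = 0.227651
The M+4 peak is largest (0.435543); scaling to 100 gives 13.56 : 63.77 : 100.00 : 52.27.

13.56 : 63.77 : 100.00 : 52.27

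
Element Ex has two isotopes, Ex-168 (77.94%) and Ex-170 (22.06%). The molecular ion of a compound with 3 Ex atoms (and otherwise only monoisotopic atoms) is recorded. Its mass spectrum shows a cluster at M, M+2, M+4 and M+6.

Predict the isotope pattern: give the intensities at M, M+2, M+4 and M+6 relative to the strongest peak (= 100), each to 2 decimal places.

100.00 : 84.91 : 24.03 : 2.27

Expanding (0.7794 + 0.2206)^3:
P(M) = 0.7794^3 = 0.473458
P(M+2) = 3 × 0.7794^2 × 0.2206^1 = 0.402020
P(M+4) = 3 × 0.7794^1 × 0.2206^2 = 0.113787
P(M+6) = 0.2206^3 = 0.010735
The M peak is largest (0.473458); scaling to 100 gives 100.00 : 84.91 : 24.03 : 2.27.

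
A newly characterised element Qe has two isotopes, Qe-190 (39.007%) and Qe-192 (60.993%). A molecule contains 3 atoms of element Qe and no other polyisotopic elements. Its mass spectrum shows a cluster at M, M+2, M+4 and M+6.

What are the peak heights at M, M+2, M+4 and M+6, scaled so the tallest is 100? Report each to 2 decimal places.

13.63 : 63.95 : 100.00 : 52.12

The 3 Qe atoms are independent, so intensities follow the terms of (0.39007 + 0.60993)^3.
P(M) = 0.39007^3 = 0.059351
P(M+2) = 3 × 0.39007^2 × 0.60993^1 = 0.278411
P(M+4) = 3 × 0.39007^1 × 0.60993^2 = 0.435335
P(M+6) = 0.60993^3 = 0.226903
The M+4 peak is largest (0.435335); scaling to 100 gives 13.63 : 63.95 : 100.00 : 52.12.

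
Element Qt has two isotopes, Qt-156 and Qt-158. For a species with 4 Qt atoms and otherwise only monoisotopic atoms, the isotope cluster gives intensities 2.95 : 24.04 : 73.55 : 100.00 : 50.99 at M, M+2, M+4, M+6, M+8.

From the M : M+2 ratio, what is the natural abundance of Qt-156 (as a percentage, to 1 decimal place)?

32.9%

Let p = fractional abundance of Qt-156. I(M+2)/I(M) = [C(4,1)·p^3·(1−p)] / p^4 = 4·(1−p)/p = 24.04/2.95 = 8.1492
(1−p)/p = 8.1492/4 = 2.0373  ⇒  p = 1/(1 + 2.0373) = 0.3292
Qt-156: 32.9%, Qt-158: 67.1%.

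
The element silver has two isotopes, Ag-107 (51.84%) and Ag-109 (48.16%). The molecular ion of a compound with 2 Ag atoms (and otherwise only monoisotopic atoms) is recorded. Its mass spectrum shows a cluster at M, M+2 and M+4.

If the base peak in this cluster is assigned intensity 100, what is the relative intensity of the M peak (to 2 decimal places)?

53.82

(0.5184 + 0.4816)^2 gives M 0.2687, M+2 0.4993, M+4 0.2319; the largest is M+2.
P(M+2) = C(2,1) × 0.5184^1 × 0.4816^1 = 2 × 0.5184 × 0.4816 = 0.499323 (base)
P(M) = C(2,0) × 0.5184^2 × 0.4816^0 = 1 × 0.26873856 × 1.0000 = 0.268739
Relative intensity = 0.268739 / 0.499323 × 100 = 53.82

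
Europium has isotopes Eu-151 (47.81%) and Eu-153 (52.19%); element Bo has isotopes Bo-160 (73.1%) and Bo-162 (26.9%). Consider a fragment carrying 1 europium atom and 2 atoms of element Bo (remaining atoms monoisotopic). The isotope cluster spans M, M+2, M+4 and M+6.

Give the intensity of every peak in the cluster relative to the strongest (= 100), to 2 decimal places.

Europium pattern (n=1): 0.4781 : 0.5219
Element Bo pattern (n=2): 0.534361 : 0.393278 : 0.072361
Convolve the two distributions (both contribute in 2-u steps):
  M: 0.4781×0.534361 = 0.255478
  M+2: 0.4781×0.393278 + 0.5219×0.534361 = 0.466909
  M+4: 0.4781×0.072361 + 0.5219×0.393278 = 0.239848
  M+6: 0.5219×0.072361 = 0.037765
Scale to base peak (0.466909) = 100: 54.72 : 100.00 : 51.37 : 8.09

54.72 : 100.00 : 51.37 : 8.09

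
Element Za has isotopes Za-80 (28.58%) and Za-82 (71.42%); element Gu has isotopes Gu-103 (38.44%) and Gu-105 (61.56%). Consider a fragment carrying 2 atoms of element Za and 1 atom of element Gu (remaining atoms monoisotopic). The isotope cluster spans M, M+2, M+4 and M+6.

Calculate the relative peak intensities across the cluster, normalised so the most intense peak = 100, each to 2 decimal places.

7.02 : 46.32 : 100.00 : 70.19

Element Za pattern (n=2): 0.08168164 : 0.40823672 : 0.51008164
Element Gu pattern (n=1): 0.3844 : 0.6156
Convolve the two distributions (both contribute in 2-u steps):
  M: 0.08168164×0.3844 = 0.031398
  M+2: 0.08168164×0.6156 + 0.40823672×0.3844 = 0.207209
  M+4: 0.40823672×0.6156 + 0.51008164×0.3844 = 0.447386
  M+6: 0.51008164×0.6156 = 0.314006
Scale to base peak (0.447386) = 100: 7.02 : 46.32 : 100.00 : 70.19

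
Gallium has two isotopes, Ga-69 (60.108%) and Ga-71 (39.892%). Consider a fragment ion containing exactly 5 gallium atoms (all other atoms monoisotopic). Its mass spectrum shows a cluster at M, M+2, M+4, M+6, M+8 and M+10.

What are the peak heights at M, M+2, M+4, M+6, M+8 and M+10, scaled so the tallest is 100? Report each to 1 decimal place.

The 5 Ga atoms are independent, so intensities follow the terms of (0.60108 + 0.39892)^5.
P(M) = 0.60108^5 = 0.078462
P(M+2) = 5 × 0.60108^4 × 0.39892^1 = 0.260366
P(M+4) = 10 × 0.60108^3 × 0.39892^2 = 0.345596
P(M+6) = 10 × 0.60108^2 × 0.39892^3 = 0.229362
P(M+8) = 5 × 0.60108^1 × 0.39892^4 = 0.076111
P(M+10) = 0.39892^5 = 0.010103
The M+4 peak is largest (0.345596); scaling to 100 gives 22.7 : 75.3 : 100.0 : 66.4 : 22.0 : 2.9.

22.7 : 75.3 : 100.0 : 66.4 : 22.0 : 2.9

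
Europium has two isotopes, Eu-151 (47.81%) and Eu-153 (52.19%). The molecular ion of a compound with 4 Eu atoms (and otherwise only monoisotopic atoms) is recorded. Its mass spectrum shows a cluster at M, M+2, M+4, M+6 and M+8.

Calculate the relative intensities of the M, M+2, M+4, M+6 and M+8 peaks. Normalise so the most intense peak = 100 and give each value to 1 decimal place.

Each Eu atom is independently Eu-151 (p = 0.4781) or Eu-153 (q = 0.5219); the cluster is the binomial expansion (p + q)^4.
P(M) = 0.4781^4 = 0.052249
P(M+2) = 4 × 0.4781^3 × 0.5219^1 = 0.228141
P(M+4) = 6 × 0.4781^2 × 0.5219^2 = 0.373563
P(M+6) = 4 × 0.4781^1 × 0.5219^3 = 0.271857
P(M+8) = 0.5219^4 = 0.074191
The M+4 peak is largest (0.373563); scaling to 100 gives 14.0 : 61.1 : 100.0 : 72.8 : 19.9.

14.0 : 61.1 : 100.0 : 72.8 : 19.9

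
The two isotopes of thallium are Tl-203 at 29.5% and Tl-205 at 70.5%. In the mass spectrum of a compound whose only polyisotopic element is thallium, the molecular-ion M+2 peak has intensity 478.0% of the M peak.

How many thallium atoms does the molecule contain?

With n Tl atoms, P(M+2)/P(M) = C(n,1)·p^(n−1)q / p^n = n·q/p = n · 0.705/0.295.
n = 4.780 × 0.295/0.705 = 2.00 ≈ 2

2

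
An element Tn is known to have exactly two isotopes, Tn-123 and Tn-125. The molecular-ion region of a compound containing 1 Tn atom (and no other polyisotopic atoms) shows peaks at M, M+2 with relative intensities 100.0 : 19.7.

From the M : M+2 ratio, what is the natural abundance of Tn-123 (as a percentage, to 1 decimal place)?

Write p for the Tn-123 fraction. I(M+2)/I(M) = [C(1,1)·p^0·(1−p)] / p^1 = 1·(1−p)/p = 19.7/100.0 = 0.1970
(1−p)/p = 0.1970/1 = 0.1970  ⇒  p = 1/(1 + 0.1970) = 0.8354
Tn-123: 83.5%, Tn-125: 16.5%.

83.5%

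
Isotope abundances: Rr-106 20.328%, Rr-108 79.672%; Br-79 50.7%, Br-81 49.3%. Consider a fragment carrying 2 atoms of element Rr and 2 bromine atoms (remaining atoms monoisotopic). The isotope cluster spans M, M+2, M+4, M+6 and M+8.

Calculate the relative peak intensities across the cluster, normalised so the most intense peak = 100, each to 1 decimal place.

Element Rr pattern (n=2): 0.04132276 : 0.32391448 : 0.63476276
Bromine pattern (n=2): 0.257049 : 0.499902 : 0.243049
Convolve the two distributions (both contribute in 2-u steps):
  M: 0.04132276×0.257049 = 0.010622
  M+2: 0.04132276×0.499902 + 0.32391448×0.257049 = 0.103919
  M+4: 0.04132276×0.243049 + 0.32391448×0.499902 + 0.63476276×0.257049 = 0.335134
  M+6: 0.32391448×0.243049 + 0.63476276×0.499902 = 0.396046
  M+8: 0.63476276×0.243049 = 0.154278
Scale to base peak (0.396046) = 100: 2.7 : 26.2 : 84.6 : 100.0 : 39.0

2.7 : 26.2 : 84.6 : 100.0 : 39.0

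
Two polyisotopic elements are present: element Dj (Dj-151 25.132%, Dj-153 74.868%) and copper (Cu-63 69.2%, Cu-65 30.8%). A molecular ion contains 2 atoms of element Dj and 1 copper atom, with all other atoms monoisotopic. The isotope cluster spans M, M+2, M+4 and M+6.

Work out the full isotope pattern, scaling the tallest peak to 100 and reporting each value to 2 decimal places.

Element Dj pattern (n=2): 0.06316174 : 0.37631652 : 0.56052174
Copper pattern (n=1): 0.6920 : 0.3080
Convolve the two distributions (both contribute in 2-u steps):
  M: 0.06316174×0.6920 = 0.043708
  M+2: 0.06316174×0.3080 + 0.37631652×0.6920 = 0.279865
  M+4: 0.37631652×0.3080 + 0.56052174×0.6920 = 0.503787
  M+6: 0.56052174×0.3080 = 0.172641
Scale to base peak (0.503787) = 100: 8.68 : 55.55 : 100.00 : 34.27

8.68 : 55.55 : 100.00 : 34.27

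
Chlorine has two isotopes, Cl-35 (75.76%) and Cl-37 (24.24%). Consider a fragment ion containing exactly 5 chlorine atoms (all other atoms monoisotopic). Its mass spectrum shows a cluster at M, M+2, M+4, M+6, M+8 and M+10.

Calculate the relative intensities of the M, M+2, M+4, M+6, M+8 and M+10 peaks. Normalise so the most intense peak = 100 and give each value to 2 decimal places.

62.51 : 100.00 : 63.99 : 20.47 : 3.28 : 0.21

Each Cl atom is independently Cl-35 (p = 0.7576) or Cl-37 (q = 0.2424); the cluster is the binomial expansion (p + q)^5.
P(M) = 0.7576^5 = 0.249574
P(M+2) = 5 × 0.7576^4 × 0.2424^1 = 0.399266
P(M+4) = 10 × 0.7576^3 × 0.2424^2 = 0.255497
P(M+6) = 10 × 0.7576^2 × 0.2424^3 = 0.081748
P(M+8) = 5 × 0.7576^1 × 0.2424^4 = 0.013078
P(M+10) = 0.2424^5 = 0.000837
The M+2 peak is largest (0.399266); scaling to 100 gives 62.51 : 100.00 : 63.99 : 20.47 : 3.28 : 0.21.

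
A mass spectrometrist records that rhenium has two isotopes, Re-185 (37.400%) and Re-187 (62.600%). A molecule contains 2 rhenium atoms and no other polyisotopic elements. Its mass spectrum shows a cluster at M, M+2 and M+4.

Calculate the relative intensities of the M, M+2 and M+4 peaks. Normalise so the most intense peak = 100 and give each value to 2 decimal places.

Each Re atom is independently Re-185 (p = 0.37400) or Re-187 (q = 0.62600); the cluster is the binomial expansion (p + q)^2.
P(M) = 0.37400^2 = 0.139876
P(M+2) = 2 × 0.37400^1 × 0.62600^1 = 0.468248
P(M+4) = 0.62600^2 = 0.391876
The M+2 peak is largest (0.468248); scaling to 100 gives 29.87 : 100.00 : 83.69.

29.87 : 100.00 : 83.69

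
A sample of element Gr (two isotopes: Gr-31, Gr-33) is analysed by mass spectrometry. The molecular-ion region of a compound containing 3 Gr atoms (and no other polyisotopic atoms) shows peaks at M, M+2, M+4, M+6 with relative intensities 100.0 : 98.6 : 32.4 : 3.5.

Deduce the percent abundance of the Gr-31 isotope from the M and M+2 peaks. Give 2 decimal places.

75.26%

Let p = fractional abundance of Gr-31. I(M+2)/I(M) = [C(3,1)·p^2·(1−p)] / p^3 = 3·(1−p)/p = 98.6/100.0 = 0.9860
(1−p)/p = 0.9860/3 = 0.3287  ⇒  p = 1/(1 + 0.3287) = 0.7526
Gr-31: 75.26%, Gr-33: 24.74%.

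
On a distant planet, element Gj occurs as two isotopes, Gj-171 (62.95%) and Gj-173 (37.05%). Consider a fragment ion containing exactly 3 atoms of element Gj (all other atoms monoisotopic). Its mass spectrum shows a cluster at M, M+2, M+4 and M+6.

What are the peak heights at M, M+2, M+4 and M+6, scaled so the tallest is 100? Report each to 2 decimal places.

56.64 : 100.00 : 58.86 : 11.55

Expanding (0.6295 + 0.3705)^3:
P(M) = 0.6295^3 = 0.249452
P(M+2) = 3 × 0.6295^2 × 0.3705^1 = 0.440454
P(M+4) = 3 × 0.6295^1 × 0.3705^2 = 0.259235
P(M+6) = 0.3705^3 = 0.050859
The M+2 peak is largest (0.440454); scaling to 100 gives 56.64 : 100.00 : 58.86 : 11.55.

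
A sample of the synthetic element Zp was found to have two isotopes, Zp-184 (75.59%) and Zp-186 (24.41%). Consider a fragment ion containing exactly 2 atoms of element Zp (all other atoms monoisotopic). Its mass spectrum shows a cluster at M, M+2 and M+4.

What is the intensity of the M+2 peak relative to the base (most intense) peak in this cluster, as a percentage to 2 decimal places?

64.59%

(0.7559 + 0.2441)^2 gives M 0.5714, M+2 0.3690, M+4 0.0596; the largest is M.
P(M) = C(2,0) × 0.7559^2 × 0.2441^0 = 1 × 0.57138481 × 1.0000 = 0.571385 (base)
P(M+2) = C(2,1) × 0.7559^1 × 0.2441^1 = 2 × 0.7559 × 0.2441 = 0.369030
Relative intensity = 0.369030 / 0.571385 × 100 = 64.59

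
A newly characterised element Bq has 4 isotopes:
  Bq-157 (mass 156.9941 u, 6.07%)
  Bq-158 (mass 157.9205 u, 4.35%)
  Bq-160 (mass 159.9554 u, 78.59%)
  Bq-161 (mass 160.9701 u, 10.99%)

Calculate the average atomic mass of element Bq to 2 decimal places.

159.80 u

Average mass = Σ (abundance × isotope mass) = 0.0607 × 156.9941 + 0.0435 × 157.9205 + 0.7859 × 159.9554 + 0.1099 × 160.9701
= 9.52954 + 6.86954 + 125.70895 + 17.69061 = 159.79864 u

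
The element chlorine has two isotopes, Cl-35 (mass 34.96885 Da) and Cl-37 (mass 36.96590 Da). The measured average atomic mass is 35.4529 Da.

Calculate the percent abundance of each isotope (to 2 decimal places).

Writing the weighted mean with unknown fraction x of Cl-35:
34.96885·x + 36.96590·(1 − x) = 35.4529
(34.96885 − 36.96590)·x = 35.4529 − 36.96590
x = -1.51300 / -1.99705 = 0.75762 → 75.76% Cl-35, 24.24% Cl-37.

Cl-35: 75.76%, Cl-37: 24.24%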